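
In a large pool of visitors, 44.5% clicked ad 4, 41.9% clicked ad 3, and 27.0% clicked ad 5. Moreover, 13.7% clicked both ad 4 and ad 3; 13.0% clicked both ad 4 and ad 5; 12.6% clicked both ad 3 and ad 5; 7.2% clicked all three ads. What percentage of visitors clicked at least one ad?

Apply inclusion-exclusion:
P(at least one) = 44.5 + 41.9 + 27.0 − 13.7 − 13.0 − 12.6 + 7.2 = 81.3%

81.3%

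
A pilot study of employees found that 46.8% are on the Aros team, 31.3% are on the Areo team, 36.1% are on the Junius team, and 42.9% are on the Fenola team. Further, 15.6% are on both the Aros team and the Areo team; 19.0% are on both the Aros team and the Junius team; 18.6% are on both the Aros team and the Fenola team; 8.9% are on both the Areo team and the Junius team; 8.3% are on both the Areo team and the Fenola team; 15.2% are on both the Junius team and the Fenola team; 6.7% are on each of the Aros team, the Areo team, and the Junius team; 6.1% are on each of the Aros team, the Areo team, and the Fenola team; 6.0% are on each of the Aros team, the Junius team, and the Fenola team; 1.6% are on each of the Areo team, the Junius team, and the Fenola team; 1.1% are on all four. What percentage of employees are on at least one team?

P(union) = 46.8 + 31.3 + 36.1 + 42.9 − 15.6 − 19.0 − 18.6 − 8.9 − 8.3 − 15.2 + 6.7 + 6.1 + 6.0 + 1.6 − 1.1 = 90.8%

90.8%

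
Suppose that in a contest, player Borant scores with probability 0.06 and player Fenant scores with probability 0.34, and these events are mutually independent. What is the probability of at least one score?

0.3796

Independence gives P(none) = ∏(1 − pᵢ).
P(none) = (1 − 0.06) × (1 − 0.34) = 0.94 × 0.66 = 0.6204
P(at least one) = 1 − 0.6204 = 0.3796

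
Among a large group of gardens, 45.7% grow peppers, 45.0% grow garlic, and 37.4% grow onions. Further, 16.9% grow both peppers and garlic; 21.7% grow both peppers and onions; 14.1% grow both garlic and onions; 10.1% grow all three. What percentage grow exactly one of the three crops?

By inclusion–exclusion (exactly-one form):
P(exactly one) = 45.7 + 45.0 + 37.4 − 2·16.9 − 2·21.7 − 2·14.1 + 3·10.1 = 53.0%

53.0%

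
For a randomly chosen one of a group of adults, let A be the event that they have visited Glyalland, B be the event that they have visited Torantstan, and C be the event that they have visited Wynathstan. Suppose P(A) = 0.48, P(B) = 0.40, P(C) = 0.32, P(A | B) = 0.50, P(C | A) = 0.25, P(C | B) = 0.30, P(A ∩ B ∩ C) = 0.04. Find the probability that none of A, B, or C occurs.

P(A ∩ B) = P(B)·P(A|B) = 0.40 × 0.50 = 0.20
P(A ∩ C) = P(A)·P(C|A) = 0.48 × 0.25 = 0.12
P(B ∩ C) = P(B)·P(C|B) = 0.40 × 0.30 = 0.12
P(A ∪ B ∪ C) = 0.48 + 0.40 + 0.32 − 0.20 − 0.12 − 0.12 + 0.04 = 0.80
P(none) = 1 − 0.80 = 0.20

0.20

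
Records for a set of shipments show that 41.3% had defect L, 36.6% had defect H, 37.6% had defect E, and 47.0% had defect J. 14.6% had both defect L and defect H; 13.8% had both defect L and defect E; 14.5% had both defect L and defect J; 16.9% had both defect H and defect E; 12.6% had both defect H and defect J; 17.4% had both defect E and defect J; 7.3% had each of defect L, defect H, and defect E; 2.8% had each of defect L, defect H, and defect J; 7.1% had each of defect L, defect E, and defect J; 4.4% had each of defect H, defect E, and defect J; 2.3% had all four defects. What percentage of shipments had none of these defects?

8.0%

P(union) = 41.3 + 36.6 + 37.6 + 47.0 − 14.6 − 13.8 − 14.5 − 16.9 − 12.6 − 17.4 + 7.3 + 2.8 + 7.1 + 4.4 − 2.3 = 92.0%
P(none) = 100% − 92.0% = 8.0%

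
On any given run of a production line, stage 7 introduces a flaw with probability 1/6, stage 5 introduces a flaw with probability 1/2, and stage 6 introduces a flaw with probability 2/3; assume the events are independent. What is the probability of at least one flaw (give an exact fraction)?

31/36

Since the events are independent, P(none) is the product of the individual non-occurrence probabilities.
P(none) = (1 − 1/6) × (1 − 1/2) × (1 − 2/3) = 5/6 × 1/2 × 1/3 = 5/36
P(at least one) = 1 − 5/36 = 31/36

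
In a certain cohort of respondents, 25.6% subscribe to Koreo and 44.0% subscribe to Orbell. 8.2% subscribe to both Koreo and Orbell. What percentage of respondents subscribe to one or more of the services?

61.4%

Inclusion–exclusion gives
P(≥1) = 25.6 + 44.0 − 8.2 = 61.4%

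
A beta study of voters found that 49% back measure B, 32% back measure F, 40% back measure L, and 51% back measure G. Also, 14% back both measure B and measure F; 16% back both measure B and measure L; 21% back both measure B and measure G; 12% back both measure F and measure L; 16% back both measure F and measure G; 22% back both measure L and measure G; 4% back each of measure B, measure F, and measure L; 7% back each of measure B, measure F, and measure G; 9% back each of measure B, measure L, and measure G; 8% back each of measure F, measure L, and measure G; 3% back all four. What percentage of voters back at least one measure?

96%

By inclusion–exclusion:
P(union) = 49 + 32 + 40 + 51 − 14 − 16 − 21 − 12 − 16 − 22 + 4 + 7 + 9 + 8 − 3 = 96%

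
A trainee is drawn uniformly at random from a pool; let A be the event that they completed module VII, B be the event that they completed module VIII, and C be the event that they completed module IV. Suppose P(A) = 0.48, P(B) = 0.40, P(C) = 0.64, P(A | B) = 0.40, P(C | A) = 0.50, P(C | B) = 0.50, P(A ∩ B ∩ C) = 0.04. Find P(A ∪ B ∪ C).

P(A ∩ B) = P(B)·P(A|B) = 0.40 × 0.40 = 0.16
P(A ∩ C) = P(A)·P(C|A) = 0.48 × 0.50 = 0.24
P(B ∩ C) = P(B)·P(C|B) = 0.40 × 0.50 = 0.20
P(A ∪ B ∪ C) = 0.48 + 0.40 + 0.64 − 0.16 − 0.24 − 0.20 + 0.04 = 0.96

0.96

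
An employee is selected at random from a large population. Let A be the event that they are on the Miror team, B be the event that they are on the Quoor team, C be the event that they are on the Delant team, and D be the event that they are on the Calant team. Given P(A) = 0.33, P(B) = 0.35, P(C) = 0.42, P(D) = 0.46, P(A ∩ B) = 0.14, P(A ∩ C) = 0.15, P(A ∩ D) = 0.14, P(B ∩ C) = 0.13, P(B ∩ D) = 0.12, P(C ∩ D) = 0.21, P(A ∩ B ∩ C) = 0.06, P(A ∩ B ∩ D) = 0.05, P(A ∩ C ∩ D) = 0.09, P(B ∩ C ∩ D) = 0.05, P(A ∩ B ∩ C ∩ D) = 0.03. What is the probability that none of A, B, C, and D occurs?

P(A ∪ B ∪ C ∪ D) = 0.33 + 0.35 + 0.42 + 0.46 − 0.14 − 0.15 − 0.14 − 0.13 − 0.12 − 0.21 + 0.06 + 0.05 + 0.09 + 0.05 − 0.03 = 0.89
P(none) = 1 − 0.89 = 0.11

0.11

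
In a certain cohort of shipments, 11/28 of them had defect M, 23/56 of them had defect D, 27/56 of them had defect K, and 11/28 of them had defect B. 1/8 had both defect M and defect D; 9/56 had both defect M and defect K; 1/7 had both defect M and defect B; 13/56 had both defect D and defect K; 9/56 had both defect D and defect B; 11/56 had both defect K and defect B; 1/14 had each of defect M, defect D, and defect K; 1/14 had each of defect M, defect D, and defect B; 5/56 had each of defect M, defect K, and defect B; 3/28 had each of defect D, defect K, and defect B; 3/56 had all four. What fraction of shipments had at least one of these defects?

By inclusion-exclusion,
P(union) = 11/28 + 23/56 + 27/56 + 11/28 − 1/8 − 9/56 − 1/7 − 13/56 − 9/56 − 11/56 + 1/14 + 1/14 + 5/56 + 3/28 − 3/56 = 53/56

53/56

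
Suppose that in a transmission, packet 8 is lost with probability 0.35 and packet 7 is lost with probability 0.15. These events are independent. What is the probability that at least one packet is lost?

0.4475

P(none) = (1 − 0.35) × (1 − 0.15) = 0.65 × 0.85 = 0.5525
P(at least one) = 1 − 0.5525 = 0.4475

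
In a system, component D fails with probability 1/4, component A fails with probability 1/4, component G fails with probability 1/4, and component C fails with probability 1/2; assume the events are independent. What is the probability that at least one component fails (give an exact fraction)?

101/128

P(none) = (1 − 1/4) × (1 − 1/4) × (1 − 1/4) × (1 − 1/2) = 3/4 × 3/4 × 3/4 × 1/2 = 27/128
P(at least one) = 1 − 27/128 = 101/128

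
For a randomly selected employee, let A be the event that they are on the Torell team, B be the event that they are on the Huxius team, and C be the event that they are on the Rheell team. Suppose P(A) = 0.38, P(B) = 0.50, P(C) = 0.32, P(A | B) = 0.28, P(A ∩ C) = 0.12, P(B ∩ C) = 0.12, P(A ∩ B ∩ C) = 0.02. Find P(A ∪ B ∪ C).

0.84

P(A ∩ B) = P(B)·P(A|B) = 0.50 × 0.28 = 0.14
P(A ∪ B ∪ C) = 0.38 + 0.50 + 0.32 − 0.14 − 0.12 − 0.12 + 0.02 = 0.84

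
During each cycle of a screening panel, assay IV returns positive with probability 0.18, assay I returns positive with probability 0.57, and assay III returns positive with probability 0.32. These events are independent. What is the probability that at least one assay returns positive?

0.760232

Independence gives P(none) = ∏(1 − pᵢ).
P(none) = (1 − 0.18) × (1 − 0.57) × (1 − 0.32) = 0.82 × 0.43 × 0.68 = 0.239768
P(at least one) = 1 − 0.239768 = 0.760232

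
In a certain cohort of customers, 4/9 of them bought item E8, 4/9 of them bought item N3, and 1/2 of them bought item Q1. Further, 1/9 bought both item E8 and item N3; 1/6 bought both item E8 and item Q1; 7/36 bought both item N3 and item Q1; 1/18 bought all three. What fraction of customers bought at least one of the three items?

By inclusion–exclusion:
P(≥1) = 4/9 + 4/9 + 1/2 − 1/9 − 1/6 − 7/36 + 1/18 = 35/36

35/36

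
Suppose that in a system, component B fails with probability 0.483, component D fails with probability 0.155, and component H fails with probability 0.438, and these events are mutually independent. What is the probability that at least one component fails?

Independence gives P(none) = ∏(1 − pᵢ).
P(none) = (1 − 0.483) × (1 − 0.155) × (1 − 0.438) = 0.517 × 0.845 × 0.562 = 0.24551813
P(at least one) = 1 − 0.24551813 = 0.75448187

0.75448187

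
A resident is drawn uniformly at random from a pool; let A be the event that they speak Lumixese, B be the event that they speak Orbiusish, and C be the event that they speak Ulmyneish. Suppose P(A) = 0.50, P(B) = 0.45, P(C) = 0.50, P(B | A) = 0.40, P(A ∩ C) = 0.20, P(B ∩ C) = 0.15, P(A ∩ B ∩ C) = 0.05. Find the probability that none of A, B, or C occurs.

P(A ∩ B) = P(A)·P(B|A) = 0.50 × 0.40 = 0.20
Inclusion–exclusion gives
P(A ∪ B ∪ C) = 0.50 + 0.45 + 0.50 − 0.20 − 0.20 − 0.15 + 0.05 = 0.95
P(none) = 1 − 0.95 = 0.05

0.05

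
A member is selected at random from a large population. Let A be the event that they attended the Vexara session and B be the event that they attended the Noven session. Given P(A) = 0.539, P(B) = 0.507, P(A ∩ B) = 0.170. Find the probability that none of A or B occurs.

Apply inclusion-exclusion:
P(A ∪ B) = 0.539 + 0.507 − 0.170 = 0.876
P(none) = 1 − 0.876 = 0.124

0.124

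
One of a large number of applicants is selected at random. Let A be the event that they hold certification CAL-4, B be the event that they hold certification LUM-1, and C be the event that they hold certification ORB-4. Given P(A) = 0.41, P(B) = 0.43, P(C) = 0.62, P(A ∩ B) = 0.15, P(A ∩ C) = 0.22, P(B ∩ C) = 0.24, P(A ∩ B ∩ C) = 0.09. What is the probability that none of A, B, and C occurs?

0.06

Using inclusion–exclusion:
P(A ∪ B ∪ C) = 0.41 + 0.43 + 0.62 − 0.15 − 0.22 − 0.24 + 0.09 = 0.94
P(none) = 1 − 0.94 = 0.06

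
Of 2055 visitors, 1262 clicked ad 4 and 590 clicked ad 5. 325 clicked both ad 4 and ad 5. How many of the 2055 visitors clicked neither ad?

By inclusion-exclusion,
|union| = 1262 + 590 − 325 = 1527
None: 2055 − 1527 = 528

528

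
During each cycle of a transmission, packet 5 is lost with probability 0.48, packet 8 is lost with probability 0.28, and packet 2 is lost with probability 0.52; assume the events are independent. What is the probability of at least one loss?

P(none) = (1 − 0.48) × (1 − 0.28) × (1 − 0.52) = 0.52 × 0.72 × 0.48 = 0.179712
P(at least one) = 1 − 0.179712 = 0.820288

0.820288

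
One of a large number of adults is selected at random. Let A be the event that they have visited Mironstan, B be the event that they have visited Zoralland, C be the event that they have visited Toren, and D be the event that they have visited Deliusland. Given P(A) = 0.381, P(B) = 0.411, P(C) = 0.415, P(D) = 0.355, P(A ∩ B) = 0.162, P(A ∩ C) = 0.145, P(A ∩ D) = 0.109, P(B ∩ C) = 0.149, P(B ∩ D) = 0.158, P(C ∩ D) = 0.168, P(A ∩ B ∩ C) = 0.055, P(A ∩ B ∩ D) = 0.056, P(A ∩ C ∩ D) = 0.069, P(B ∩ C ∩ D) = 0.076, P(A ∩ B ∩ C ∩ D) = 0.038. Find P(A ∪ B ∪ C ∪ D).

P(A ∪ B ∪ C ∪ D) = 0.381 + 0.411 + 0.415 + 0.355 − 0.162 − 0.145 − 0.109 − 0.149 − 0.158 − 0.168 + 0.055 + 0.056 + 0.069 + 0.076 − 0.038 = 0.889

0.889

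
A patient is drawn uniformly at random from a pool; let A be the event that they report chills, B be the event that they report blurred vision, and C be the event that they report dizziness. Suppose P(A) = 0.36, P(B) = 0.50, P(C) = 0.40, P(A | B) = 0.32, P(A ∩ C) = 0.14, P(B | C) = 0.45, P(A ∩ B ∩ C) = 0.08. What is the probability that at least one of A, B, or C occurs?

0.86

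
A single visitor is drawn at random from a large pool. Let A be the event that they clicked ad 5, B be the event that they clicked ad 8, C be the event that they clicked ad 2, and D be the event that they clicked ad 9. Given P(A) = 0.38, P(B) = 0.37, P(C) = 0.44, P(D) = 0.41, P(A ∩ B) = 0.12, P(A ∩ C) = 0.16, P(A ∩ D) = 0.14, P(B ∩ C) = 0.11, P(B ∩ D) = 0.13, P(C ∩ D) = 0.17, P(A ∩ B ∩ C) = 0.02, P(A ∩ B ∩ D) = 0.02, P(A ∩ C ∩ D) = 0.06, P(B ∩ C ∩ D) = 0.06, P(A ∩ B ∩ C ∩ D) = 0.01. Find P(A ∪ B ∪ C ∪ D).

0.92

Apply inclusion-exclusion:
P(A ∪ B ∪ C ∪ D) = 0.38 + 0.37 + 0.44 + 0.41 − 0.12 − 0.16 − 0.14 − 0.11 − 0.13 − 0.17 + 0.02 + 0.02 + 0.06 + 0.06 − 0.01 = 0.92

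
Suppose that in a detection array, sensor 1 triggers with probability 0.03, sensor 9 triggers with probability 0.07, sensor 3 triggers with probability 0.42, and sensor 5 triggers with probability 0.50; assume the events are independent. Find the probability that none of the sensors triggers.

P(none) = (1 − 0.03) × (1 − 0.07) × (1 − 0.42) × (1 − 0.50) = 0.97 × 0.93 × 0.58 × 0.50 = 0.261609

0.261609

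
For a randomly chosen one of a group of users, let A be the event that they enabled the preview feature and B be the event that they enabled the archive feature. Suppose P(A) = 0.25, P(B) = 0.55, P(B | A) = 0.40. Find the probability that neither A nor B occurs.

0.30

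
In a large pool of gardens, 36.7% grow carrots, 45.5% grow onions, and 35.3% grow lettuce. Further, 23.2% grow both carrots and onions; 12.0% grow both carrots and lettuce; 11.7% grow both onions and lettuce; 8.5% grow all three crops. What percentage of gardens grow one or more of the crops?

79.1%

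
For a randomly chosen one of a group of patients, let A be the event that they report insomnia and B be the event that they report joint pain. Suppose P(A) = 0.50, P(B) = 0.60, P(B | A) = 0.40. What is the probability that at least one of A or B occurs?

0.90

P(A ∩ B) = P(A)·P(B|A) = 0.50 × 0.40 = 0.20
Inclusion–exclusion gives
P(A ∪ B) = 0.50 + 0.60 − 0.20 = 0.90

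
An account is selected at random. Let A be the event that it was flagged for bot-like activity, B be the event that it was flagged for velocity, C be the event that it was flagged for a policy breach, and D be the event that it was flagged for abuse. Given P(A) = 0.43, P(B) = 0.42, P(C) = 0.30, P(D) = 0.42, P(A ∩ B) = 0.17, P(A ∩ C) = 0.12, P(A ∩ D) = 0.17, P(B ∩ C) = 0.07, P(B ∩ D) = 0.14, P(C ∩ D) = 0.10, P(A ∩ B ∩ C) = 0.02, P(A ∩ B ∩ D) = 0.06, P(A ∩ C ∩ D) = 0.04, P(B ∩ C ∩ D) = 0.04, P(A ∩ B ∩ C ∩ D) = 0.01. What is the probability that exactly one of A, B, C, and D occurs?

0.47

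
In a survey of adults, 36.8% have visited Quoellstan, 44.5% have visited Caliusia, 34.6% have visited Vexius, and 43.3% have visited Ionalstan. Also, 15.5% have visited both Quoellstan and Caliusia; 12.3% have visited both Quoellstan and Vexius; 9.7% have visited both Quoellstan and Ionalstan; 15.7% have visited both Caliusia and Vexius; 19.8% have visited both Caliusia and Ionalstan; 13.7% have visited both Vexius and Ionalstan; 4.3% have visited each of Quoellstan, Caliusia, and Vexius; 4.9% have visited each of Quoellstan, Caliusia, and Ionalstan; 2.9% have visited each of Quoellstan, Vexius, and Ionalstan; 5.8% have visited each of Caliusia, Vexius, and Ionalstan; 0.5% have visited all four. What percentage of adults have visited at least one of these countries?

89.9%

Using inclusion–exclusion:
P(at least one) = 36.8 + 44.5 + 34.6 + 43.3 − 15.5 − 12.3 − 9.7 − 15.7 − 19.8 − 13.7 + 4.3 + 4.9 + 2.9 + 5.8 − 0.5 = 89.9%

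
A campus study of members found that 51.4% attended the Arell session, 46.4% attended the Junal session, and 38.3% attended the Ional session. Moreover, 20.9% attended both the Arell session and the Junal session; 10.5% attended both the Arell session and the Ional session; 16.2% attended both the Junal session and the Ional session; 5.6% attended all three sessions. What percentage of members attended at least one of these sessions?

94.1%

By inclusion-exclusion,
P(≥1) = 51.4 + 46.4 + 38.3 − 20.9 − 10.5 − 16.2 + 5.6 = 94.1%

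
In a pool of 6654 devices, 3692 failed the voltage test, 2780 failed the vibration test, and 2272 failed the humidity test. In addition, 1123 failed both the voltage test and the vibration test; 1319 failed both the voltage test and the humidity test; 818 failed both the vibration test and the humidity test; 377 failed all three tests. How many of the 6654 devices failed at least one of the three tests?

5861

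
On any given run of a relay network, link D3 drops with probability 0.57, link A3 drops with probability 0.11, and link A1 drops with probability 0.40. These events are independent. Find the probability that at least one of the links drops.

P(none) = (1 − 0.57) × (1 − 0.11) × (1 − 0.40) = 0.43 × 0.89 × 0.60 = 0.22962
P(at least one) = 1 − 0.22962 = 0.77038

0.77038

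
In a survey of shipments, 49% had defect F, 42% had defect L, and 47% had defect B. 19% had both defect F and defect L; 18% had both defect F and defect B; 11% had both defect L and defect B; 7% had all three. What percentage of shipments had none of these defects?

3%

By inclusion-exclusion,
P(union) = 49 + 42 + 47 − 19 − 18 − 11 + 7 = 97%
P(none) = 100% − 97% = 3%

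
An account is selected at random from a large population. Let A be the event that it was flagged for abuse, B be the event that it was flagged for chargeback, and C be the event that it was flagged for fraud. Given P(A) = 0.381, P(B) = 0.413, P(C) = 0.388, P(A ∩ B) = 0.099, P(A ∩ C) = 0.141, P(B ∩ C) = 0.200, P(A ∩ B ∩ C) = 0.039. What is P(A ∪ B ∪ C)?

P(A ∪ B ∪ C) = 0.381 + 0.413 + 0.388 − 0.099 − 0.141 − 0.200 + 0.039 = 0.781

0.781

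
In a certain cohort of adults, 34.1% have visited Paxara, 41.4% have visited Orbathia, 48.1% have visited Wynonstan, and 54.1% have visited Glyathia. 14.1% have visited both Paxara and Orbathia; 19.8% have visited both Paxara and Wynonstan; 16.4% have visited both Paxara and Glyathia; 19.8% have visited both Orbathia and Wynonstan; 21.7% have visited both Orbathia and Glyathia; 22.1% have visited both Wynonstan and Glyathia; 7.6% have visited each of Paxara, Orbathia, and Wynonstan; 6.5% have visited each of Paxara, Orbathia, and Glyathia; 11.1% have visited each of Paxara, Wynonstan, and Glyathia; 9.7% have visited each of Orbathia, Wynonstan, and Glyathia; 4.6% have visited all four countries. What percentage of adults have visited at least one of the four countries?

94.1%

P(at least one) = 34.1 + 41.4 + 48.1 + 54.1 − 14.1 − 19.8 − 16.4 − 19.8 − 21.7 − 22.1 + 7.6 + 6.5 + 11.1 + 9.7 − 4.6 = 94.1%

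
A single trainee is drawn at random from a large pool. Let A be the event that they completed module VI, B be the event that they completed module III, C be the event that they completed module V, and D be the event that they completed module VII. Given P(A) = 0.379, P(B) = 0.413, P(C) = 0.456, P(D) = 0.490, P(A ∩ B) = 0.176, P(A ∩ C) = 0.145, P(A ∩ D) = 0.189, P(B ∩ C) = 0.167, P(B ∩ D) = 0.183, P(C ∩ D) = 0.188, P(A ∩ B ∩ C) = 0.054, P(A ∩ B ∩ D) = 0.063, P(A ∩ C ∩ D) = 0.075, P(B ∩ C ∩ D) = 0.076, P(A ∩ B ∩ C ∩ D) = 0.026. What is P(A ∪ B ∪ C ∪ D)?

0.932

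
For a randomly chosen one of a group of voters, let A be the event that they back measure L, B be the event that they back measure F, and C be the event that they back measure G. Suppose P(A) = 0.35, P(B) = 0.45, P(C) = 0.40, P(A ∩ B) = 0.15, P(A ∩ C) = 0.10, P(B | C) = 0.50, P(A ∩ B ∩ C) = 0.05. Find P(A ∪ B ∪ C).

P(B ∩ C) = P(C)·P(B|C) = 0.40 × 0.50 = 0.20
Inclusion–exclusion gives
P(A ∪ B ∪ C) = 0.35 + 0.45 + 0.40 − 0.15 − 0.10 − 0.20 + 0.05 = 0.80

0.80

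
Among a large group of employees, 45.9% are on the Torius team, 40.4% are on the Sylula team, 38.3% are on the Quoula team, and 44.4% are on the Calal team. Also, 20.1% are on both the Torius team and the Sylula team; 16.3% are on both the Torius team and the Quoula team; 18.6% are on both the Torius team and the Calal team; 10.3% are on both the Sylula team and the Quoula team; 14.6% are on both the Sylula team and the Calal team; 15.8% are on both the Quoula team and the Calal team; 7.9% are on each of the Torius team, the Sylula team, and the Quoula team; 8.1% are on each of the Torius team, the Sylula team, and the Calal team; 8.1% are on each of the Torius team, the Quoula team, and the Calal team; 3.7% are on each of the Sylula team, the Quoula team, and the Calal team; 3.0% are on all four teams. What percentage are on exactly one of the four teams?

Using the inclusion–exclusion count for exactly one event:
P(exactly one) = 45.9 + 40.4 + 38.3 + 44.4 − 2·20.1 − 2·16.3 − 2·18.6 − 2·10.3 − 2·14.6 − 2·15.8 + 3·7.9 + 3·8.1 + 3·8.1 + 3·3.7 − 4·3.0 = 49.0%

49.0%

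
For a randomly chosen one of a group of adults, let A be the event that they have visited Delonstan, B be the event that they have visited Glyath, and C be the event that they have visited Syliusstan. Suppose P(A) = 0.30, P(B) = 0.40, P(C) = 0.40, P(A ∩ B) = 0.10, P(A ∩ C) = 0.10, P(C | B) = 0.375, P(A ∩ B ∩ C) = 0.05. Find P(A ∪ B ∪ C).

P(B ∩ C) = P(B)·P(C|B) = 0.40 × 0.375 = 0.15
By inclusion–exclusion:
P(A ∪ B ∪ C) = 0.30 + 0.40 + 0.40 − 0.10 − 0.10 − 0.15 + 0.05 = 0.80

0.80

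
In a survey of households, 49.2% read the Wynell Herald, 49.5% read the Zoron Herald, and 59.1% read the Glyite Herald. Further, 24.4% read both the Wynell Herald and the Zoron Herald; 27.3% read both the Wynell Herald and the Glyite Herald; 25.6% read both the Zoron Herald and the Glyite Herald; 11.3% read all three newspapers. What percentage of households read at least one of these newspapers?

91.8%

P(≥1) = 49.2 + 49.5 + 59.1 − 24.4 − 27.3 − 25.6 + 11.3 = 91.8%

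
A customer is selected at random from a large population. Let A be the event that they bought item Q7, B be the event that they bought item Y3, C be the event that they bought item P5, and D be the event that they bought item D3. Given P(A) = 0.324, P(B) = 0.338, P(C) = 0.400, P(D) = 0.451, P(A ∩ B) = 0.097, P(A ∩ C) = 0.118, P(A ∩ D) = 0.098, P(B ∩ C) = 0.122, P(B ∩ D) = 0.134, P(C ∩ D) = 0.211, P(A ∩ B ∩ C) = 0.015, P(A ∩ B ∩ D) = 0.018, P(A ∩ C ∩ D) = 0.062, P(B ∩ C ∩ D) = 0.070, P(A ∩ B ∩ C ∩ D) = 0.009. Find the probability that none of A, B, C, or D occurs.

P(A ∪ B ∪ C ∪ D) = 0.324 + 0.338 + 0.400 + 0.451 − 0.097 − 0.118 − 0.098 − 0.122 − 0.134 − 0.211 + 0.015 + 0.018 + 0.062 + 0.070 − 0.009 = 0.889
P(none) = 1 − 0.889 = 0.111

0.111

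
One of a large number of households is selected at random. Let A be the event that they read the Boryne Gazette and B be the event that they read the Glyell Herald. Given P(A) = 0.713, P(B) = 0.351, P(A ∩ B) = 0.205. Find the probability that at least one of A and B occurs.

P(A ∪ B) = 0.713 + 0.351 − 0.205 = 0.859

0.859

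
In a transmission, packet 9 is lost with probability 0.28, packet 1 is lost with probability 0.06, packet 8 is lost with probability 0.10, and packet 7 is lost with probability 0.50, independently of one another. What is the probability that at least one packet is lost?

P(none) = (1 − 0.28) × (1 − 0.06) × (1 − 0.10) × (1 − 0.50) = 0.72 × 0.94 × 0.90 × 0.50 = 0.30456
P(at least one) = 1 − 0.30456 = 0.69544

0.69544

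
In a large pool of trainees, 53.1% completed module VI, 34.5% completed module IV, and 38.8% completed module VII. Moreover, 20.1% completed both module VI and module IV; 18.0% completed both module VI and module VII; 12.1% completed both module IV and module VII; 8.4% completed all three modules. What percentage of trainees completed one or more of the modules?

By inclusion–exclusion:
P(≥1) = 53.1 + 34.5 + 38.8 − 20.1 − 18.0 − 12.1 + 8.4 = 84.6%

84.6%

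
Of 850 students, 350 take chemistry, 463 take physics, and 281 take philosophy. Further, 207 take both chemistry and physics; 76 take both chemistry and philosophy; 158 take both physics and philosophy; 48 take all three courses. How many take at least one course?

701

|at least one| = 350 + 463 + 281 − 207 − 76 − 158 + 48 = 701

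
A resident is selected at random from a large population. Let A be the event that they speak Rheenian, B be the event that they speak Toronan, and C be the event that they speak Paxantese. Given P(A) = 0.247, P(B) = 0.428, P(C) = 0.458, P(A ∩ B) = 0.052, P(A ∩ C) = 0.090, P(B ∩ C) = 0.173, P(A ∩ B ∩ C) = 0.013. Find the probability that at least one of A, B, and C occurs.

Using inclusion–exclusion:
P(A ∪ B ∪ C) = 0.247 + 0.428 + 0.458 − 0.052 − 0.090 − 0.173 + 0.013 = 0.831

0.831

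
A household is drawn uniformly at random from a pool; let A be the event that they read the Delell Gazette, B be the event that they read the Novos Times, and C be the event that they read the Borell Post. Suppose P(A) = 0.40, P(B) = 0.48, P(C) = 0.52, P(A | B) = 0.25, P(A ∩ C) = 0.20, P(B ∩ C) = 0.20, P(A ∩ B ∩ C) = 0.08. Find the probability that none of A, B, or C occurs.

P(A ∩ B) = P(B)·P(A|B) = 0.48 × 0.25 = 0.12
Inclusion–exclusion gives
P(A ∪ B ∪ C) = 0.40 + 0.48 + 0.52 − 0.12 − 0.20 − 0.20 + 0.08 = 0.96
P(none) = 1 − 0.96 = 0.04

0.04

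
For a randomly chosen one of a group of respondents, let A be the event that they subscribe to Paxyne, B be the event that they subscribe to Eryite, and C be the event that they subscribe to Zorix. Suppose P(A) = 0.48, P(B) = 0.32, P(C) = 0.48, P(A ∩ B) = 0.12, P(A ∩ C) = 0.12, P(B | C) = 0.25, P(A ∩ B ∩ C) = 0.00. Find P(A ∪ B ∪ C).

P(B ∩ C) = P(C)·P(B|C) = 0.48 × 0.25 = 0.12
By inclusion-exclusion,
P(A ∪ B ∪ C) = 0.48 + 0.32 + 0.48 − 0.12 − 0.12 − 0.12 + 0.00 = 0.92

0.92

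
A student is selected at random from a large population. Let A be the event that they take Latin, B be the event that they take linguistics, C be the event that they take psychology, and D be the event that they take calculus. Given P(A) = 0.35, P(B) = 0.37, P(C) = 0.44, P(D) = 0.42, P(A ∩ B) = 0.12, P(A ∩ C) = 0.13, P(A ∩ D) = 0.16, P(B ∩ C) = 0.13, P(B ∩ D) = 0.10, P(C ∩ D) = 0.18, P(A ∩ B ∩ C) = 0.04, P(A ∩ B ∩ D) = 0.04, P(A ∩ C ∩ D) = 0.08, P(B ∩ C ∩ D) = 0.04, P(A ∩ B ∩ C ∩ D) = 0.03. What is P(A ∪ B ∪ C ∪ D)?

0.93

By inclusion–exclusion:
P(A ∪ B ∪ C ∪ D) = 0.35 + 0.37 + 0.44 + 0.42 − 0.12 − 0.13 − 0.16 − 0.13 − 0.10 − 0.18 + 0.04 + 0.04 + 0.08 + 0.04 − 0.03 = 0.93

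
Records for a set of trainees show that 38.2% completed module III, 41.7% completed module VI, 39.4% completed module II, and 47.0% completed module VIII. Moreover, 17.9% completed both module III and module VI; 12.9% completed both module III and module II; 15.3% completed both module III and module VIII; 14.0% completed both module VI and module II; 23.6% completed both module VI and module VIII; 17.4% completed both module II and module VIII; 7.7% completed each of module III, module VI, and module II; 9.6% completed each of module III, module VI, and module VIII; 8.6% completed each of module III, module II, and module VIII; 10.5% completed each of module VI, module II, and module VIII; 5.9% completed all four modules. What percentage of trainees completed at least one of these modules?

By inclusion-exclusion,
P(union) = 38.2 + 41.7 + 39.4 + 47.0 − 17.9 − 12.9 − 15.3 − 14.0 − 23.6 − 17.4 + 7.7 + 9.6 + 8.6 + 10.5 − 5.9 = 95.7%

95.7%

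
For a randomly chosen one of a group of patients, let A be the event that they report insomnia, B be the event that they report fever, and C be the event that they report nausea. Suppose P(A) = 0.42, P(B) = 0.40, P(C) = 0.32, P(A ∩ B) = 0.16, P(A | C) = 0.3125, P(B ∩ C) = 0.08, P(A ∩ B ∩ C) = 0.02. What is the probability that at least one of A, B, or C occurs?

P(A ∩ C) = P(C)·P(A|C) = 0.32 × 0.3125 = 0.10
Using inclusion–exclusion:
P(A ∪ B ∪ C) = 0.42 + 0.40 + 0.32 − 0.16 − 0.10 − 0.08 + 0.02 = 0.82

0.82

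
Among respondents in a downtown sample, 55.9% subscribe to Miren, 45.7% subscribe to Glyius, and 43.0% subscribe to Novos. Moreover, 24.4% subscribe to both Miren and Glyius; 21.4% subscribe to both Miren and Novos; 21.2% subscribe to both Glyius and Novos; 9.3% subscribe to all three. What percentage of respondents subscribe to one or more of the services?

86.9%

Using inclusion–exclusion:
P(union) = 55.9 + 45.7 + 43.0 − 24.4 − 21.4 − 21.2 + 9.3 = 86.9%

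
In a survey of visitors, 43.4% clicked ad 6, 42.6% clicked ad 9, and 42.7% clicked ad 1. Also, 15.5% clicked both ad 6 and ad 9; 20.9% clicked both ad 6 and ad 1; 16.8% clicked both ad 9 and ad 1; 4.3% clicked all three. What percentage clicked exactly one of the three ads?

P(exactly one) = 43.4 + 42.6 + 42.7 − 2·15.5 − 2·20.9 − 2·16.8 + 3·4.3 = 35.2%

35.2%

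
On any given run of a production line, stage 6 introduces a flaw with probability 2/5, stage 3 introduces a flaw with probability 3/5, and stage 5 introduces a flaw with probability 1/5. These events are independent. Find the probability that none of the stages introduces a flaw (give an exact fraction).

Independence gives P(none) = ∏(1 − pᵢ).
P(none) = (1 − 2/5) × (1 − 3/5) × (1 − 1/5) = 3/5 × 2/5 × 4/5 = 24/125

24/125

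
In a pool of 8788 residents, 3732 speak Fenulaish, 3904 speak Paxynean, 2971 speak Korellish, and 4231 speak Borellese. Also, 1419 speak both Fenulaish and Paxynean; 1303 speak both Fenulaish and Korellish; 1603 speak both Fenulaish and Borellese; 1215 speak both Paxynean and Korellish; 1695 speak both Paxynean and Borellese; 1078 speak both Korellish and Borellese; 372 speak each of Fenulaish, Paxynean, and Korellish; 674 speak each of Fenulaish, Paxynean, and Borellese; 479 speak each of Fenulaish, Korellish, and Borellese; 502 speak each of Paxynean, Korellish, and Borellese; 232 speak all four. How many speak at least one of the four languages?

By inclusion-exclusion,
|at least one| = 3732 + 3904 + 2971 + 4231 − 1419 − 1303 − 1603 − 1215 − 1695 − 1078 + 372 + 674 + 479 + 502 − 232 = 8320

8320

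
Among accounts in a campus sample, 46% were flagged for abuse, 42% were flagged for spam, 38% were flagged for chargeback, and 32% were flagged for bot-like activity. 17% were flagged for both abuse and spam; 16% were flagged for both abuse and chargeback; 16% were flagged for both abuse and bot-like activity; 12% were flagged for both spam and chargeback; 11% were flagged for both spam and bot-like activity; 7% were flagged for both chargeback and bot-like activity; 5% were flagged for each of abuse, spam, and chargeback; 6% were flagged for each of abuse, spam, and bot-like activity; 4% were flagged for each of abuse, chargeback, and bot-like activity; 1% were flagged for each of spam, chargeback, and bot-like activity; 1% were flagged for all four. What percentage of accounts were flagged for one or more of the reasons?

Inclusion–exclusion gives
P(≥1) = 46 + 42 + 38 + 32 − 17 − 16 − 16 − 12 − 11 − 7 + 5 + 6 + 4 + 1 − 1 = 94%

94%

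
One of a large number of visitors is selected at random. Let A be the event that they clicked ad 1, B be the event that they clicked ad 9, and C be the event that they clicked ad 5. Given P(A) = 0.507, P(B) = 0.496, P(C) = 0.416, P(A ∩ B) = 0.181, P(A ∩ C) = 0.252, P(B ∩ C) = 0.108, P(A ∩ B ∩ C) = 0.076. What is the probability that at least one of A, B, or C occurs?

0.954

P(A ∪ B ∪ C) = 0.507 + 0.496 + 0.416 − 0.181 − 0.252 − 0.108 + 0.076 = 0.954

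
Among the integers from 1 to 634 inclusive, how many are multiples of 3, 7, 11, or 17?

322

Apply inclusion-exclusion:
floor(634/3) + floor(634/7) + floor(634/11) + floor(634/17) − floor(634/21) − floor(634/33) − floor(634/51) − floor(634/77) − floor(634/119) − floor(634/187) + floor(634/231) + floor(634/357) + floor(634/561) + floor(634/1309) − floor(634/3927) = 211 + 90 + 57 + 37 − 30 − 19 − 12 − 8 − 5 − 3 + 2 + 1 + 1 + 0 − 0 = 322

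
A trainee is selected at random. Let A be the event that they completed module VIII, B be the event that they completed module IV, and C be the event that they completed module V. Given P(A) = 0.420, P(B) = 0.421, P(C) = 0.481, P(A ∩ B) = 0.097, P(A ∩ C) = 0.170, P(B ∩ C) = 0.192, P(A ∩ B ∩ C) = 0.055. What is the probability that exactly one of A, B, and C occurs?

Using the inclusion–exclusion count for exactly one event:
P(exactly one) = 0.420 + 0.421 + 0.481 − 2·0.097 − 2·0.170 − 2·0.192 + 3·0.055 = 0.569

0.569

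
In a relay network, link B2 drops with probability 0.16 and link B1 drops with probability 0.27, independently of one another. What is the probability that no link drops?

0.6132

P(none) = (1 − 0.16) × (1 − 0.27) = 0.84 × 0.73 = 0.6132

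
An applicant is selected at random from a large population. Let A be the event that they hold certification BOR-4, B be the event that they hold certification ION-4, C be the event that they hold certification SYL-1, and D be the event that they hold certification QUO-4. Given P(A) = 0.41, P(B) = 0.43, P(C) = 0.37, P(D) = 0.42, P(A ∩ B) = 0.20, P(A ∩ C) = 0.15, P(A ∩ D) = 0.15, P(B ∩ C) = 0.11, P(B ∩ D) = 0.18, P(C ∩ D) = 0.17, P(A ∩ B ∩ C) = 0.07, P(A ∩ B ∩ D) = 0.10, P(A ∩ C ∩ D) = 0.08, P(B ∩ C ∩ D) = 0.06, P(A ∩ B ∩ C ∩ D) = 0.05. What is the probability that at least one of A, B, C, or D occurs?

Apply inclusion-exclusion:
P(A ∪ B ∪ C ∪ D) = 0.41 + 0.43 + 0.37 + 0.42 − 0.20 − 0.15 − 0.15 − 0.11 − 0.18 − 0.17 + 0.07 + 0.10 + 0.08 + 0.06 − 0.05 = 0.93

0.93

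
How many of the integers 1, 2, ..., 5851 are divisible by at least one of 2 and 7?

floor(5851/2) + floor(5851/7) − floor(5851/14) = 2925 + 835 − 417 = 3343

3343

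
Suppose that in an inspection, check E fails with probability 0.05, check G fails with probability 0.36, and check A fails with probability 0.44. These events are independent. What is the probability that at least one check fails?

0.65952

Since the events are independent, P(none) is the product of the individual non-occurrence probabilities.
P(none) = (1 − 0.05) × (1 − 0.36) × (1 − 0.44) = 0.95 × 0.64 × 0.56 = 0.34048
P(at least one) = 1 − 0.34048 = 0.65952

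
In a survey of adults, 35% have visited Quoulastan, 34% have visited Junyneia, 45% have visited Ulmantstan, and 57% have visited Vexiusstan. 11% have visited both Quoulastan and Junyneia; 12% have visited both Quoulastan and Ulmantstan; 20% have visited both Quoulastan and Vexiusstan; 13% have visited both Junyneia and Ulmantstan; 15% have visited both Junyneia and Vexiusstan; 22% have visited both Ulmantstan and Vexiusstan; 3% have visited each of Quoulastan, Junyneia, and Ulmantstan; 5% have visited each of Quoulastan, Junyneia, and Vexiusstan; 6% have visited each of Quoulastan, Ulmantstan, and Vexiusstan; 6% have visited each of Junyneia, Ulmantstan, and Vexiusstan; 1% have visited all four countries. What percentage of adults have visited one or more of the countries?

P(union) = 35 + 34 + 45 + 57 − 11 − 12 − 20 − 13 − 15 − 22 + 3 + 5 + 6 + 6 − 1 = 97%

97%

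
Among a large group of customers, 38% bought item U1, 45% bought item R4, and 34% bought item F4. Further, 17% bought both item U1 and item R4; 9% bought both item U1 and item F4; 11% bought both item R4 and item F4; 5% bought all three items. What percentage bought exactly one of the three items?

By inclusion–exclusion (exactly-one form):
P(exactly one) = 38 + 45 + 34 − 2·17 − 2·9 − 2·11 + 3·5 = 58%

58%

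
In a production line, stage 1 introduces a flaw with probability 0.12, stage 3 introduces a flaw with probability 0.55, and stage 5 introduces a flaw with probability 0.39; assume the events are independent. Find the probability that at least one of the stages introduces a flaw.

P(none) = (1 − 0.12) × (1 − 0.55) × (1 − 0.39) = 0.88 × 0.45 × 0.61 = 0.24156
P(at least one) = 1 − 0.24156 = 0.75844

0.75844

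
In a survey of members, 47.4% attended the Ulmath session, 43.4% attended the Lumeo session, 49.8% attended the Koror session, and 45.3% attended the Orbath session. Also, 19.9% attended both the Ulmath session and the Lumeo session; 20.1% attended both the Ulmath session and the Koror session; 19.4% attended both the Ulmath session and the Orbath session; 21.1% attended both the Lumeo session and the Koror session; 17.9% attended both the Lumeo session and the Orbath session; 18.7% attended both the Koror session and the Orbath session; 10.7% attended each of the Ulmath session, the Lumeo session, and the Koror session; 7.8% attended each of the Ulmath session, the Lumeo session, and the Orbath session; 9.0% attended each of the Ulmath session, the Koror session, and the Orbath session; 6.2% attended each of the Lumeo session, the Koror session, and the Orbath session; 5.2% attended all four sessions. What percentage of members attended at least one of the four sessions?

97.3%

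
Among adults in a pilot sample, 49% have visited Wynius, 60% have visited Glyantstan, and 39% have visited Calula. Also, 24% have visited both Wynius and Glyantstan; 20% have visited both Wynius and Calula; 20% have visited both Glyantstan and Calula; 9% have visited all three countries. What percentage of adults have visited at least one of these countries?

93%

P(≥1) = 49 + 60 + 39 − 24 − 20 − 20 + 9 = 93%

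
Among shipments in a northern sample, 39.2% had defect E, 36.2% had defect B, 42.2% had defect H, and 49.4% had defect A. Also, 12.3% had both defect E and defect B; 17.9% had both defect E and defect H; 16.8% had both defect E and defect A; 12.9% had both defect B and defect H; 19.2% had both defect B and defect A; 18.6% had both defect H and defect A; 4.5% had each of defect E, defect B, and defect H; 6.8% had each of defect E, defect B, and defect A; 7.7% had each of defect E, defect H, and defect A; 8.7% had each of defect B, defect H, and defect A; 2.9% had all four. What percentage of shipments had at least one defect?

94.1%

P(≥1) = 39.2 + 36.2 + 42.2 + 49.4 − 12.3 − 17.9 − 16.8 − 12.9 − 19.2 − 18.6 + 4.5 + 6.8 + 7.7 + 8.7 − 2.9 = 94.1%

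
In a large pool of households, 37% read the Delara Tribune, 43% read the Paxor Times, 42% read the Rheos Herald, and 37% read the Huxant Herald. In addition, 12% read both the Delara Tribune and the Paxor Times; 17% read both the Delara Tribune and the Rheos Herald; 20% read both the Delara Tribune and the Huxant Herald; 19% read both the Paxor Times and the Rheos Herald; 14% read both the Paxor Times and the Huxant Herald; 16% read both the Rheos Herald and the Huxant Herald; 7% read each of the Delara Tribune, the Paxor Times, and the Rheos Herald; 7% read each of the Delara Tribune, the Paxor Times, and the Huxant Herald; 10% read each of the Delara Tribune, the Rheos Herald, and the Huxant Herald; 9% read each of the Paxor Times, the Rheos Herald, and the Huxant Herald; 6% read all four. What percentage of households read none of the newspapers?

12%

Inclusion–exclusion gives
P(union) = 37 + 43 + 42 + 37 − 12 − 17 − 20 − 19 − 14 − 16 + 7 + 7 + 10 + 9 − 6 = 88%
P(none) = 100% − 88% = 12%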